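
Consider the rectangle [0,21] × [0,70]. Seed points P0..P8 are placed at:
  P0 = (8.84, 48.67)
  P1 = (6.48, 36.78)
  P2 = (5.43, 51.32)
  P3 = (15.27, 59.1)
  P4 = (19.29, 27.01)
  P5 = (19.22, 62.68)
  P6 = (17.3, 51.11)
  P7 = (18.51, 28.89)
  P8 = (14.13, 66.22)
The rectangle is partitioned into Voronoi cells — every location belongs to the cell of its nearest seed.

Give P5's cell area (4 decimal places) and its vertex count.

1. box [0,21]×[0,70]: [(0, 0) (21, 0) (21, 70) (0, 70)]
2. ⊥bis P5·P0 via (14.03,55.675): [(0, 66.0698) (21, 50.5109) (21, 70) (0, 70)]  |A|=245.9021
3. ⊥bis P5·P1 via (12.85,49.73): [(0, 66.0698) (21, 50.5109) (21, 70) (0, 70)]  |A|=245.9021
4. ⊥bis P5·P2 via (12.325,57): [(12.4556, 56.8415) (21, 50.5109) (21, 70) (1.6158, 70)]  |A|=210.7951
5. ⊥bis P5·P3 via (17.245,60.89): [(21, 56.7469) (21, 70) (8.9883, 70)]  |A|=79.5958
6. ⊥bis P5·P4 via (19.255,44.845): [(21, 56.7469) (21, 70) (8.9883, 70)]  |A|=79.5958
7. ⊥bis P5·P6 via (18.26,56.895): [(21, 56.7469) (21, 70) (8.9883, 70)]  |A|=79.5958
8. ⊥bis P5·P7 via (18.865,45.785): [(21, 56.7469) (21, 70) (8.9883, 70)]  |A|=79.5958
9. ⊥bis P5·P8 via (16.675,64.45): [(15.5216, 62.7915) (21, 56.7469) (21, 70) (20.5349, 70)]  |A|=37.9793
10. canonical 4-gon: [(15.5216, 62.7915) (21, 56.7469) (21, 70) (20.5349, 70)]
11. shoelace: 37.9793

Area of P5's cell: 37.9793 (4 vertices)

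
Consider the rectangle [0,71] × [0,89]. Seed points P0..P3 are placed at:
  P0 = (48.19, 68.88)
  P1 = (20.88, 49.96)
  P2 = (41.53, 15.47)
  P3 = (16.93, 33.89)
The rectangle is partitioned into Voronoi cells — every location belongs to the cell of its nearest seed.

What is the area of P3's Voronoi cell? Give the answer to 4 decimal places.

1. box [0,71]×[0,89]: [(0, 0) (71, 0) (71, 89) (0, 89)]
2. ⊥bis P3·P0 via (32.56,51.385): [(0, 80.474) (0, 0) (71, 0) (71, 17.0428)]  |A|=3461.8471
3. ⊥bis P3·P1 via (18.905,41.925): [(52.3506, 33.7041) (0, 46.5718) (0, 0) (71, 0) (71, 17.0428)]  |A|=2574.446
4. ⊥bis P3·P2 via (29.23,24.68): [(38.5306, 37.101) (0, 46.5718) (0, 0) (10.7501, 0)]  |A|=1096.6409
5. canonical 4-gon: [(38.5306, 37.101) (0, 46.5718) (0, 0) (10.7501, 0)]
6. shoelace: 1096.6409

Area of P3's cell: 1096.6409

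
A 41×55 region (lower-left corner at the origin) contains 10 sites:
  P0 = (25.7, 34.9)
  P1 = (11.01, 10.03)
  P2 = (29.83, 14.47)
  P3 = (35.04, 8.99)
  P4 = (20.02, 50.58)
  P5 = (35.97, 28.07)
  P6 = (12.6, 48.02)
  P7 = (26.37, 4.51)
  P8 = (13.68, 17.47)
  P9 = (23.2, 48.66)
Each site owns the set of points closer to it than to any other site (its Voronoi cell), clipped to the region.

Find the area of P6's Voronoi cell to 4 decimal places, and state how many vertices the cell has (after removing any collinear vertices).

Area of P6's cell: 356.4235 (6 vertices)

1. box [0,41]×[0,55]: [(0, 0) (41, 0) (41, 55) (0, 55)]
2. ⊥bis P6·P0 via (19.15,41.46): [(0, 22.3392) (32.7107, 55) (0, 55)]  |A|=534.1785
3. ⊥bis P6·P1 via (11.805,29.025): [(0, 29.5191) (6.9016, 29.2302) (32.7107, 55) (0, 55)]  |A|=509.4023
4. ⊥bis P6·P2 via (21.215,31.245): [(0, 29.5191) (6.9016, 29.2302) (32.7107, 55) (0, 55)]  |A|=509.4023
5. ⊥bis P6·P3 via (23.82,28.505): [(0, 29.5191) (6.9016, 29.2302) (32.7107, 55) (0, 55)]  |A|=509.4023
6. ⊥bis P6·P4 via (16.31,49.3): [(0, 29.5191) (6.9016, 29.2302) (19.0495, 41.3597) (14.3434, 55) (0, 55)]  |A|=384.1347
7. ⊥bis P6·P5 via (24.285,38.045): [(0, 29.5191) (6.9016, 29.2302) (19.0495, 41.3597) (14.3434, 55) (0, 55)]  |A|=384.1347
8. ⊥bis P6·P7 via (19.485,26.265): [(0, 29.5191) (6.9016, 29.2302) (19.0495, 41.3597) (14.3434, 55) (0, 55)]  |A|=384.1347
9. ⊥bis P6·P8 via (13.14,32.745): [(0, 32.2805) (10.3219, 32.6454) (19.0495, 41.3597) (14.3434, 55) (0, 55)]  |A|=357.6043
10. ⊥bis P6·P9 via (17.9,48.34): [(0, 32.2805) (10.3219, 32.6454) (18.3628, 40.674) (18.167, 43.9176) (14.3434, 55) (0, 55)]  |A|=356.4235
11. canonical 6-gon: [(0, 32.2805) (10.3219, 32.6454) (18.3628, 40.674) (18.167, 43.9176) (14.3434, 55) (0, 55)]
12. shoelace: 356.4235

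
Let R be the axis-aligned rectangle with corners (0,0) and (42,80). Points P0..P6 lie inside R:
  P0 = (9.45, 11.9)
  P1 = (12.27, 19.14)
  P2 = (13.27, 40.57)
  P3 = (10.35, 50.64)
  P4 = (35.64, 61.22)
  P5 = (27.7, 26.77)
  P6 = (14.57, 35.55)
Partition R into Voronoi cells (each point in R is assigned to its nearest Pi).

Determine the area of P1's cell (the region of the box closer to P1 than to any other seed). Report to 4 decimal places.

1. box [0,42]×[0,80]: [(0, 0) (42, 0) (42, 80) (0, 80)]
2. ⊥bis P1·P0 via (10.86,15.52): [(0, 19.75) (42, 3.3909) (42, 80) (0, 80)]  |A|=2874.0414
3. ⊥bis P1·P2 via (12.77,29.855): [(0, 30.4509) (0, 19.75) (42, 3.3909) (42, 28.491)]  |A|=751.8217
4. ⊥bis P1·P3 via (11.31,34.89): [(0, 30.4509) (0, 19.75) (42, 3.3909) (42, 28.491)]  |A|=751.8217
5. ⊥bis P1·P4 via (23.955,40.18): [(0, 30.4509) (0, 19.75) (42, 3.3909) (42, 28.491)]  |A|=751.8217
6. ⊥bis P1·P5 via (19.985,22.955): [(16.6628, 29.6733) (0, 30.4509) (0, 19.75) (26.7154, 9.3443)]  |A|=308.401
7. ⊥bis P1·P6 via (13.42,27.345): [(18.1414, 26.6833) (0, 29.2259) (0, 19.75) (26.7154, 9.3443)]  |A|=272.9528
8. canonical 4-gon: [(18.1414, 26.6833) (0, 29.2259) (0, 19.75) (26.7154, 9.3443)]
9. shoelace: 272.9528

Area of P1's cell: 272.9528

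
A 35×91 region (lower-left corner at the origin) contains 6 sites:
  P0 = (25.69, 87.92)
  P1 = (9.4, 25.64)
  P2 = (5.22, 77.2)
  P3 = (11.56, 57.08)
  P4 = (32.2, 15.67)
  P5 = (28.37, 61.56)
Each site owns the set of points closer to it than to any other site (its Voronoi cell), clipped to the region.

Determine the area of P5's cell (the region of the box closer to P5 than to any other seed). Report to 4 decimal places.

1. box [0,35]×[0,91]: [(0, 0) (35, 0) (35, 91) (0, 91)]
2. ⊥bis P5·P0 via (27.03,74.74): [(0, 71.9919) (0, 0) (35, 0) (35, 75.5503)]  |A|=2581.9882
3. ⊥bis P5·P1 via (18.885,43.6): [(0, 71.9919) (0, 53.5735) (35, 35.0894) (35, 75.5503)]  |A|=1030.3877
4. ⊥bis P5·P2 via (16.795,69.38): [(19.9284, 74.018) (4.5079, 51.1928) (35, 35.0894) (35, 75.5503)]  |A|=777.0615
5. ⊥bis P5·P3 via (19.965,59.32): [(19.9284, 74.018) (17.1456, 69.899) (25.0177, 40.3612) (35, 35.0894) (35, 75.5503)]  |A|=516.7881
6. ⊥bis P5·P4 via (30.285,38.615): [(19.9284, 74.018) (17.1456, 69.899) (25.0177, 40.3612) (28.5918, 38.4737) (35, 39.0085) (35, 75.5503)]  |A|=504.2307
7. canonical 6-gon: [(19.9284, 74.018) (17.1456, 69.899) (25.0177, 40.3612) (28.5918, 38.4737) (35, 39.0085) (35, 75.5503)]
8. shoelace: 504.2307

Area of P5's cell: 504.2307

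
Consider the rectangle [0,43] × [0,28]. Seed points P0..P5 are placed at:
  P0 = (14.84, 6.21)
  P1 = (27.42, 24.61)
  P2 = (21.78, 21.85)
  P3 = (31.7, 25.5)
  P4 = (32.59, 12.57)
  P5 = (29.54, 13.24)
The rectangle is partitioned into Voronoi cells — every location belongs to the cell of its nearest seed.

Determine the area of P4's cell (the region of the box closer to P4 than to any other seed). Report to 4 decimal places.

Area of P4's cell: 245.4002

1. box [0,43]×[0,28]: [(0, 0) (43, 0) (43, 28) (0, 28)]
2. ⊥bis P4·P0 via (23.715,9.39): [(27.0795, 0) (43, 0) (43, 28) (17.0469, 28)]  |A|=586.2306
3. ⊥bis P4·P1 via (30.005,18.59): [(21.6968, 15.0225) (27.0795, 0) (43, 0) (43, 24.1701)]  |A|=377.0319
4. ⊥bis P4·P2 via (27.185,17.21): [(27.4149, 17.4778) (22.76, 12.0554) (27.0795, 0) (43, 0) (43, 24.1701)]  |A|=367.2438
5. ⊥bis P4·P3 via (32.145,19.035): [(30.8306, 18.9445) (27.4149, 17.4778) (22.76, 12.0554) (27.0795, 0) (43, 0) (43, 19.7822)]  |A|=340.5448
6. ⊥bis P4·P5 via (31.065,12.905): [(32.4157, 19.0536) (28.2301, 0) (43, 0) (43, 19.7822)]  |A|=245.4002
7. canonical 4-gon: [(32.4157, 19.0536) (28.2301, 0) (43, 0) (43, 19.7822)]
8. shoelace: 245.4002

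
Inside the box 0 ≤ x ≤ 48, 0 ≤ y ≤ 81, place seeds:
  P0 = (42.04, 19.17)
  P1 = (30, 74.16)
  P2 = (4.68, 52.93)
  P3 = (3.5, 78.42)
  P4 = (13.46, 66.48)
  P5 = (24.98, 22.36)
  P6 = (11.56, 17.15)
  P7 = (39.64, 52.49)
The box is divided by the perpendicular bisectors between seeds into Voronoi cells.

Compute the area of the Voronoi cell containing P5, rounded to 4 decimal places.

Area of P5's cell: 578.7181

1. box [0,48]×[0,81]: [(0, 0) (48, 0) (48, 81) (0, 81)]
2. ⊥bis P5·P0 via (33.51,20.765): [(0, 0) (29.6272, 0) (44.7732, 81) (0, 81)]  |A|=3013.2154
3. ⊥bis P5·P1 via (27.49,48.26): [(0, 50.9241) (0, 0) (29.6272, 0) (38.4526, 47.1976)]  |A|=1678.2474
4. ⊥bis P5·P2 via (14.83,37.645): [(30.3918, 47.9788) (0, 27.7971) (0, 0) (29.6272, 0) (38.4526, 47.1976)]  |A|=1326.8131
5. ⊥bis P5·P3 via (14.24,50.39): [(30.3918, 47.9788) (0, 27.7971) (0, 0) (29.6272, 0) (38.4526, 47.1976)]  |A|=1326.8131
6. ⊥bis P5·P4 via (19.22,44.42): [(32.1843, 47.8051) (28.7991, 46.9212) (0, 27.7971) (0, 0) (29.6272, 0) (38.4526, 47.1976)]  |A|=1325.7268
7. ⊥bis P5·P6 via (18.27,19.755): [(32.1843, 47.8051) (28.7991, 46.9212) (12.0431, 35.7944) (25.9394, 0) (29.6272, 0) (38.4526, 47.1976)]  |A|=694.1026
8. ⊥bis P5·P7 via (32.31,37.425): [(22.0306, 42.4265) (12.0431, 35.7944) (25.9394, 0) (29.6272, 0) (36.2653, 35.5005)]  |A|=578.7181
9. canonical 5-gon: [(22.0306, 42.4265) (12.0431, 35.7944) (25.9394, 0) (29.6272, 0) (36.2653, 35.5005)]
10. shoelace: 578.7181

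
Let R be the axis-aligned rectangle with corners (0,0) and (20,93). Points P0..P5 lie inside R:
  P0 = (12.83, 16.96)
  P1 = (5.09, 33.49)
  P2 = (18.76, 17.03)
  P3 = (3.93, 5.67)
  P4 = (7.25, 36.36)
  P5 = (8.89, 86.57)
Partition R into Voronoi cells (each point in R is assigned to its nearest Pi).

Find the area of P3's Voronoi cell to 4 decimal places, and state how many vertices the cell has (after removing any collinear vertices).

1. box [0,20]×[0,93]: [(0, 0) (20, 0) (20, 93) (0, 93)]
2. ⊥bis P3·P0 via (8.38,11.315): [(0, 17.921) (0, 0) (20, 0) (20, 2.1549)]  |A|=200.7588
3. ⊥bis P3·P1 via (4.51,19.58): [(0, 17.921) (0, 0) (20, 0) (20, 2.1549)]  |A|=200.7588
4. ⊥bis P3·P2 via (11.345,11.35): [(15.9323, 5.3614) (0, 17.921) (0, 0) (20, 0) (20, 0.0513)]  |A|=196.4804
5. ⊥bis P3·P4 via (5.59,21.015): [(15.9323, 5.3614) (0, 17.921) (0, 0) (20, 0) (20, 0.0513)]  |A|=196.4804
6. ⊥bis P3·P5 via (6.41,46.12): [(15.9323, 5.3614) (0, 17.921) (0, 0) (20, 0) (20, 0.0513)]  |A|=196.4804
7. canonical 5-gon: [(15.9323, 5.3614) (0, 17.921) (0, 0) (20, 0) (20, 0.0513)]
8. shoelace: 196.4804

Area of P3's cell: 196.4804 (5 vertices)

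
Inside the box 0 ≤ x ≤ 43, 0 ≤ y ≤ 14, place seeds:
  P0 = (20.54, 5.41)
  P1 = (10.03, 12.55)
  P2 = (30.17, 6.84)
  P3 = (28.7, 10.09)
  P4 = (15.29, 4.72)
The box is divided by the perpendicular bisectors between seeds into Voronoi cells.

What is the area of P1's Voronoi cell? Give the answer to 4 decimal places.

Area of P1's cell: 140.8270

1. box [0,43]×[0,14]: [(0, 0) (43, 0) (43, 14) (0, 14)]
2. ⊥bis P1·P0 via (15.285,8.98): [(0, 0) (9.1844, 0) (18.6954, 14) (0, 14)]  |A|=195.1583
3. ⊥bis P1·P2 via (20.1,9.695): [(0, 0) (9.1844, 0) (18.6954, 14) (0, 14)]  |A|=195.1583
4. ⊥bis P1·P3 via (19.365,11.32): [(0, 0) (9.1844, 0) (18.6954, 14) (0, 14)]  |A|=195.1583
5. ⊥bis P1·P4 via (12.66,8.635): [(0, 0.1303) (17.0575, 11.5892) (18.6954, 14) (0, 14)]  |A|=140.827
6. canonical 4-gon: [(0, 0.1303) (17.0575, 11.5892) (18.6954, 14) (0, 14)]
7. shoelace: 140.827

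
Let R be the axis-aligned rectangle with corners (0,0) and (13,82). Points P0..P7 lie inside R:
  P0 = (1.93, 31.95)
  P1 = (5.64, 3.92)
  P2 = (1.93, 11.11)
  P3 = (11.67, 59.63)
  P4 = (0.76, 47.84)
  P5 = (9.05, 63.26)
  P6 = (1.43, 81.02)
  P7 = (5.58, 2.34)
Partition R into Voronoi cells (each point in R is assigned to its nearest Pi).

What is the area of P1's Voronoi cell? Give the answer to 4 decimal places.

1. box [0,13]×[0,82]: [(0, 0) (13, 0) (13, 82) (0, 82)]
2. ⊥bis P1·P0 via (3.785,17.935): [(0, 17.434) (0, 0) (13, 0) (13, 19.1547)]  |A|=237.8266
3. ⊥bis P1·P2 via (3.785,7.515): [(0, 5.562) (0, 0) (13, 0) (13, 12.2699)]  |A|=115.907
4. ⊥bis P1·P3 via (8.655,31.775): [(0, 5.562) (0, 0) (13, 0) (13, 12.2699)]  |A|=115.907
5. ⊥bis P1·P4 via (3.2,25.88): [(0, 5.562) (0, 0) (13, 0) (13, 12.2699)]  |A|=115.907
6. ⊥bis P1·P5 via (7.345,33.59): [(0, 5.562) (0, 0) (13, 0) (13, 12.2699)]  |A|=115.907
7. ⊥bis P1·P6 via (3.535,42.47): [(0, 5.562) (0, 0) (13, 0) (13, 12.2699)]  |A|=115.907
8. ⊥bis P1·P7 via (5.61,3.13): [(0, 5.562) (0, 3.343) (13, 2.8494) (13, 12.2699)]  |A|=75.6564
9. canonical 4-gon: [(0, 5.562) (0, 3.343) (13, 2.8494) (13, 12.2699)]
10. shoelace: 75.6564

Area of P1's cell: 75.6564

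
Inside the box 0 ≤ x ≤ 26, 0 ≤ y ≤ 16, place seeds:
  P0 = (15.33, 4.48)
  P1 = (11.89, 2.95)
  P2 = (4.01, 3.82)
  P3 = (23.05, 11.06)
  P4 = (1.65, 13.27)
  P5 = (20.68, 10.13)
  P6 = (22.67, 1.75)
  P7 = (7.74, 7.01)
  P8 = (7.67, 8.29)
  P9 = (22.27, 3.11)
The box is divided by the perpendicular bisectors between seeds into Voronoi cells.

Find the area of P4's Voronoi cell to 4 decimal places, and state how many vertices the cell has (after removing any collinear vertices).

1. box [0,26]×[0,16]: [(0, 0) (26, 0) (26, 16) (0, 16)]
2. ⊥bis P4·P0 via (8.49,8.875): [(0, 0) (2.7874, 0) (13.0681, 16) (0, 16)]  |A|=126.8444
3. ⊥bis P4·P1 via (6.77,8.11): [(0, 1.3925) (10.1594, 11.4732) (13.0681, 16) (0, 16)]  |A|=103.7807
4. ⊥bis P4·P2 via (2.83,8.545): [(0, 7.8382) (8.681, 10.0062) (10.1594, 11.4732) (13.0681, 16) (0, 16)]  |A|=75.8028
5. ⊥bis P4·P3 via (12.35,12.165): [(0, 7.8382) (8.681, 10.0062) (10.1594, 11.4732) (12.6844, 15.4028) (12.746, 16) (0, 16)]  |A|=75.7066
6. ⊥bis P4·P5 via (11.165,11.7): [(0, 7.8382) (8.681, 10.0062) (10.1594, 11.4732) (11.4621, 13.5005) (11.8745, 16) (0, 16)]  |A|=74.3111
7. ⊥bis P4·P6 via (12.16,7.51): [(0, 7.8382) (8.681, 10.0062) (10.1594, 11.4732) (11.4621, 13.5005) (11.8745, 16) (0, 16)]  |A|=74.3111
8. ⊥bis P4·P7 via (4.695,10.14): [(0, 7.8382) (3.1333, 8.6208) (10.7186, 16) (0, 16)]  |A|=52.3343
9. ⊥bis P4·P8 via (4.66,10.78): [(0, 7.8382) (2.8062, 8.5391) (8.9782, 16) (0, 16)]  |A|=44.9447
10. ⊥bis P4·P9 via (11.96,8.19): [(0, 7.8382) (2.8062, 8.5391) (8.9782, 16) (0, 16)]  |A|=44.9447
11. canonical 4-gon: [(0, 7.8382) (2.8062, 8.5391) (8.9782, 16) (0, 16)]
12. shoelace: 44.9447

Area of P4's cell: 44.9447 (4 vertices)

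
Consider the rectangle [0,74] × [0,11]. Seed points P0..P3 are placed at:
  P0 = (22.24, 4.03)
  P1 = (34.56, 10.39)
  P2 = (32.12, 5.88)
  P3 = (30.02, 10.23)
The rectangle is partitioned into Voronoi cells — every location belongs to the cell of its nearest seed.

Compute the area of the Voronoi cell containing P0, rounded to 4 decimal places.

Area of P0's cell: 290.4658

1. box [0,74]×[0,11]: [(0, 0) (74, 0) (74, 11) (0, 11)]
2. ⊥bis P0·P1 via (28.4,7.21): [(0, 0) (32.122, 0) (26.4435, 11) (0, 11)]  |A|=322.1104
3. ⊥bis P0·P2 via (27.18,4.955): [(0, 0) (28.1078, 0) (26.0481, 11) (0, 11)]  |A|=297.8575
4. ⊥bis P0·P3 via (26.13,7.13): [(0, 0) (28.1078, 0) (26.9701, 6.0758) (23.0459, 11) (0, 11)]  |A|=290.4658
5. canonical 5-gon: [(0, 0) (28.1078, 0) (26.9701, 6.0758) (23.0459, 11) (0, 11)]
6. shoelace: 290.4658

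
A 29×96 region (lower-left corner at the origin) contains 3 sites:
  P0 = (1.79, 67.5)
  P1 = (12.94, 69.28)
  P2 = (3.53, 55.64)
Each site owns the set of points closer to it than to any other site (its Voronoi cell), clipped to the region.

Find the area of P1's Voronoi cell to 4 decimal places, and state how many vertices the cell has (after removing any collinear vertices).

1. box [0,29]×[0,96]: [(0, 0) (29, 0) (29, 96) (0, 96)]
2. ⊥bis P1·P0 via (7.365,68.39): [(18.2829, 0) (29, 0) (29, 96) (2.9573, 96)]  |A|=1764.4718
3. ⊥bis P1·P2 via (8.235,62.46): [(8.3212, 62.4006) (29, 48.1346) (29, 96) (2.9573, 96)]  |A|=932.4106
4. canonical 4-gon: [(8.3212, 62.4006) (29, 48.1346) (29, 96) (2.9573, 96)]
5. shoelace: 932.4106

Area of P1's cell: 932.4106 (4 vertices)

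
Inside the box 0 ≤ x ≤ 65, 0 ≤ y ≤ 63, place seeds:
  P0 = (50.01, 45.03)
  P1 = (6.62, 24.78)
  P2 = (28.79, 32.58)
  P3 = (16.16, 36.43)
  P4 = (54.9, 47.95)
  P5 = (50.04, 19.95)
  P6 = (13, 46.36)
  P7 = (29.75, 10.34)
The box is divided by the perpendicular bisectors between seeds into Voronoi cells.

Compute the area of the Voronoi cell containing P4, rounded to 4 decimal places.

Area of P4's cell: 407.0840

1. box [0,65]×[0,63]: [(0, 0) (65, 0) (65, 63) (0, 63)]
2. ⊥bis P4·P0 via (52.455,46.49): [(65, 25.4814) (65, 63) (42.5963, 63)]  |A|=420.2781
3. ⊥bis P4·P1 via (30.76,36.365): [(65, 25.4814) (65, 63) (42.5963, 63)]  |A|=420.2781
4. ⊥bis P4·P2 via (41.845,40.265): [(65, 25.4814) (65, 63) (42.5963, 63)]  |A|=420.2781
5. ⊥bis P4·P3 via (35.53,42.19): [(65, 25.4814) (65, 63) (42.5963, 63)]  |A|=420.2781
6. ⊥bis P4·P5 via (52.47,33.95): [(60.8072, 32.5029) (65, 31.7751) (65, 63) (42.5963, 63)]  |A|=407.084
7. ⊥bis P4·P6 via (33.95,47.155): [(60.8072, 32.5029) (65, 31.7751) (65, 63) (42.5963, 63)]  |A|=407.084
8. ⊥bis P4·P7 via (42.325,29.145): [(60.8072, 32.5029) (65, 31.7751) (65, 63) (42.5963, 63)]  |A|=407.084
9. canonical 4-gon: [(60.8072, 32.5029) (65, 31.7751) (65, 63) (42.5963, 63)]
10. shoelace: 407.084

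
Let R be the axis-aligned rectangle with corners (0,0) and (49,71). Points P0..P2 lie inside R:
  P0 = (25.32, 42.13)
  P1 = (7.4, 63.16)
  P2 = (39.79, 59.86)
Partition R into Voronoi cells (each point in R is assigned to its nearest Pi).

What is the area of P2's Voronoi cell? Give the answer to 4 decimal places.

Area of P2's cell: 581.7178

1. box [0,49]×[0,71]: [(0, 0) (49, 0) (49, 71) (0, 71)]
2. ⊥bis P2·P0 via (32.555,50.995): [(49, 37.5737) (49, 71) (8.043, 71)]  |A|=684.5199
3. ⊥bis P2·P1 via (23.595,61.51): [(23.2938, 58.5534) (49, 37.5737) (49, 71) (24.5619, 71)]  |A|=581.7178
4. canonical 4-gon: [(23.2938, 58.5534) (49, 37.5737) (49, 71) (24.5619, 71)]
5. shoelace: 581.7178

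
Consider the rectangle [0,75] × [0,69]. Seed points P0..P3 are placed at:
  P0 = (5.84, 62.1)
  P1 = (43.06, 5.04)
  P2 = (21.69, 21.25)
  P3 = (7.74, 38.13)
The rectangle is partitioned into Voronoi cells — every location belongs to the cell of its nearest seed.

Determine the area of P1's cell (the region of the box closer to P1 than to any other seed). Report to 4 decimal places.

Area of P1's cell: 1817.5992

1. box [0,75]×[0,69]: [(0, 0) (75, 0) (75, 69) (0, 69)]
2. ⊥bis P1·P0 via (24.45,33.57): [(0, 17.6214) (0, 0) (75, 0) (75, 66.5436)]  |A|=3156.1845
3. ⊥bis P1·P2 via (32.375,13.145): [(70.8036, 63.8063) (22.404, 0) (75, 0) (75, 66.5436)]  |A|=1817.5992
4. ⊥bis P1·P3 via (25.4,21.585): [(70.8036, 63.8063) (22.404, 0) (75, 0) (75, 66.5436)]  |A|=1817.5992
5. canonical 4-gon: [(70.8036, 63.8063) (22.404, 0) (75, 0) (75, 66.5436)]
6. shoelace: 1817.5992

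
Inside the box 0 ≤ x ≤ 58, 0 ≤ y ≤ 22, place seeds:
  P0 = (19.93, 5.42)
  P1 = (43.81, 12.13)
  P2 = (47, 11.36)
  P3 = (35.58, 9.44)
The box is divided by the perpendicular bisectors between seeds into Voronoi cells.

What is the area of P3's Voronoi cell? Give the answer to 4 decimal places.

1. box [0,58]×[0,22]: [(0, 0) (58, 0) (58, 22) (0, 22)]
2. ⊥bis P3·P0 via (27.755,7.43): [(29.6635, 0) (58, 0) (58, 22) (24.0124, 22)]  |A|=685.5645
3. ⊥bis P3·P1 via (39.695,10.785): [(29.6635, 0) (43.2201, 0) (36.0293, 22) (24.0124, 22)]  |A|=281.3085
4. ⊥bis P3·P2 via (41.29,10.4): [(29.6635, 0) (43.0385, 0) (42.8462, 1.1441) (36.0293, 22) (24.0124, 22)]  |A|=281.2046
5. canonical 5-gon: [(29.6635, 0) (43.0385, 0) (42.8462, 1.1441) (36.0293, 22) (24.0124, 22)]
6. shoelace: 281.2046

Area of P3's cell: 281.2046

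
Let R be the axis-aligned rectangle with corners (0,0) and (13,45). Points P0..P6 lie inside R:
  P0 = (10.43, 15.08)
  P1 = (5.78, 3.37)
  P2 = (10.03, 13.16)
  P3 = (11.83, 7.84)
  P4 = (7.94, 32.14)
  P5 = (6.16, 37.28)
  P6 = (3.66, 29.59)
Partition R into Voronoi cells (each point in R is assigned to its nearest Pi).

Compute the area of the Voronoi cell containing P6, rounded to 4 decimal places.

1. box [0,13]×[0,45]: [(0, 0) (13, 0) (13, 45) (0, 45)]
2. ⊥bis P6·P0 via (7.045,22.335): [(0, 19.048) (13, 25.1135) (13, 45) (0, 45)]  |A|=297.9507
3. ⊥bis P6·P1 via (4.72,16.48): [(0, 19.048) (13, 25.1135) (13, 45) (0, 45)]  |A|=297.9507
4. ⊥bis P6·P2 via (6.845,21.375): [(0, 19.048) (13, 25.1135) (13, 45) (0, 45)]  |A|=297.9507
5. ⊥bis P6·P3 via (7.745,18.715): [(0, 19.048) (13, 25.1135) (13, 45) (0, 45)]  |A|=297.9507
6. ⊥bis P6·P4 via (5.8,30.865): [(0, 40.5999) (0, 19.048) (10.0475, 23.7359)]  |A|=108.2713
7. ⊥bis P6·P5 via (4.91,33.435): [(4.1148, 33.6935) (0, 35.0312) (0, 19.048) (10.0475, 23.7359)]  |A|=96.8144
8. canonical 4-gon: [(4.1148, 33.6935) (0, 35.0312) (0, 19.048) (10.0475, 23.7359)]
9. shoelace: 96.8144

Area of P6's cell: 96.8144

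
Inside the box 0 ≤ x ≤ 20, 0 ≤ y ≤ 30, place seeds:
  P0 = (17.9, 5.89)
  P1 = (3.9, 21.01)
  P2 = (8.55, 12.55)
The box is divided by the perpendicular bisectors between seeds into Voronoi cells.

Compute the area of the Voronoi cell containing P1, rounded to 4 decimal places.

1. box [0,20]×[0,30]: [(0, 0) (20, 0) (20, 30) (0, 30)]
2. ⊥bis P1·P0 via (10.9,13.45): [(0, 3.3574) (20, 21.8759) (20, 30) (0, 30)]  |A|=347.6667
3. ⊥bis P1·P2 via (6.225,16.78): [(0, 13.3585) (20, 24.3514) (20, 30) (0, 30)]  |A|=222.9018
4. canonical 4-gon: [(0, 13.3585) (20, 24.3514) (20, 30) (0, 30)]
5. shoelace: 222.9018

Area of P1's cell: 222.9018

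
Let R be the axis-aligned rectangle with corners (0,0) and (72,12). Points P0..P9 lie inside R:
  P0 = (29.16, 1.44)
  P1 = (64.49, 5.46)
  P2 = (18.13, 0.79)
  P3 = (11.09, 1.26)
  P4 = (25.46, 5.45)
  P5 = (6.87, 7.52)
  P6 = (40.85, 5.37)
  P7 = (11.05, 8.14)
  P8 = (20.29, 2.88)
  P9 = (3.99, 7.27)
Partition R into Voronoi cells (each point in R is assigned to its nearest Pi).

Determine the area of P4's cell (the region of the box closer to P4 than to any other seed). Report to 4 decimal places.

Area of P4's cell: 92.6080

1. box [0,72]×[0,12]: [(0, 0) (72, 0) (72, 12) (0, 12)]
2. ⊥bis P4·P0 via (27.31,3.445): [(0, 0) (23.5764, 0) (36.5818, 12) (0, 12)]  |A|=360.9488
3. ⊥bis P4·P1 via (44.975,5.455): [(0, 0) (23.5764, 0) (36.5818, 12) (0, 12)]  |A|=360.9488
4. ⊥bis P4·P2 via (21.795,3.12): [(23.7038, 0.1176) (36.5818, 12) (16.1496, 12)]  |A|=121.392
5. ⊥bis P4·P3 via (18.275,3.355): [(23.7038, 0.1176) (36.5818, 12) (16.1496, 12)]  |A|=121.392
6. ⊥bis P4·P5 via (16.165,6.485): [(16.6853, 11.1574) (23.7038, 0.1176) (36.5818, 12) (16.7791, 12)]  |A|=121.1268
7. ⊥bis P4·P6 via (33.155,5.41): [(16.6853, 11.1574) (23.7038, 0.1176) (33.1729, 8.8547) (33.1893, 12) (16.7791, 12)]  |A|=115.7915
8. ⊥bis P4·P7 via (18.255,6.795): [(18.5282, 8.2585) (23.7038, 0.1176) (33.1729, 8.8547) (33.1893, 12) (19.2266, 12)]  |A|=110.3004
9. ⊥bis P4·P8 via (22.875,4.165): [(19.1594, 11.6396) (24.5149, 0.866) (33.1729, 8.8547) (33.1893, 12) (19.2266, 12)]  |A|=92.608
10. ⊥bis P4·P9 via (14.725,6.36): [(19.1594, 11.6396) (24.5149, 0.866) (33.1729, 8.8547) (33.1893, 12) (19.2266, 12)]  |A|=92.608
11. canonical 5-gon: [(19.1594, 11.6396) (24.5149, 0.866) (33.1729, 8.8547) (33.1893, 12) (19.2266, 12)]
12. shoelace: 92.608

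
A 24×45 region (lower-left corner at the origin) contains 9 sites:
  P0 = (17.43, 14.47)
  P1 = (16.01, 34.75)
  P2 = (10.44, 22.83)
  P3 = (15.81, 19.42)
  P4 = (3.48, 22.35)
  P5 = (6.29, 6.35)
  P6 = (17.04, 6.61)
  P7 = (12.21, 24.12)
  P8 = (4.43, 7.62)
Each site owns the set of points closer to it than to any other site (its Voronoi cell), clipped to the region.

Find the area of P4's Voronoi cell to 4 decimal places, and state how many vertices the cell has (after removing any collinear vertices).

Area of P4's cell: 137.4546 (5 vertices)

1. box [0,24]×[0,45]: [(0, 0) (24, 0) (24, 45) (0, 45)]
2. ⊥bis P4·P0 via (10.455,18.41): [(0, 0) (0.0557, 0) (24, 42.3888) (24, 45) (0, 45)]  |A|=572.5144
3. ⊥bis P4·P1 via (9.745,28.55): [(0, 38.3972) (0, 0) (0.0557, 0) (13.8434, 24.4086)]  |A|=266.4539
4. ⊥bis P4·P2 via (6.96,22.59): [(6.3096, 32.0215) (0, 38.3972) (0, 0) (0.0557, 0) (7.5972, 13.3508)]  |A|=201.0238
5. ⊥bis P4·P3 via (9.645,20.885): [(6.3096, 32.0215) (0, 38.3972) (0, 0) (0.0557, 0) (7.5972, 13.3508)]  |A|=201.0238
6. ⊥bis P4·P5 via (4.885,14.35): [(7.4966, 14.8087) (6.3096, 32.0215) (0, 38.3972) (0, 13.4921)]  |A|=143.8706
7. ⊥bis P4·P6 via (10.26,14.48): [(7.4966, 14.8087) (6.3096, 32.0215) (0, 38.3972) (0, 13.4921)]  |A|=143.8706
8. ⊥bis P4·P7 via (7.845,23.235): [(7.4966, 14.8087) (6.4364, 30.1827) (6.0002, 32.3341) (0, 38.3972) (0, 13.4921)]  |A|=143.6059
9. ⊥bis P4·P8 via (3.955,14.985): [(7.4689, 15.2116) (6.4364, 30.1827) (6.0002, 32.3341) (0, 38.3972) (0, 14.7299)]  |A|=137.4546
10. canonical 5-gon: [(7.4689, 15.2116) (6.4364, 30.1827) (6.0002, 32.3341) (0, 38.3972) (0, 14.7299)]
11. shoelace: 137.4546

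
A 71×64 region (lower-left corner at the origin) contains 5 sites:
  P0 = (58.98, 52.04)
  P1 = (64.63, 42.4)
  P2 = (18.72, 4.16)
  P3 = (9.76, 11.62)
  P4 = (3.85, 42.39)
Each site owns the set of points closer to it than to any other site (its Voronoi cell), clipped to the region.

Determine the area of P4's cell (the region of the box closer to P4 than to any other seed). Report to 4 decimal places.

Area of P4's cell: 1104.1222

1. box [0,71]×[0,64]: [(0, 0) (71, 0) (71, 64) (0, 64)]
2. ⊥bis P4·P0 via (31.415,47.215): [(0, 0) (39.6796, 0) (28.4769, 64) (0, 64)]  |A|=2181.0077
3. ⊥bis P4·P1 via (34.24,42.395): [(0, 0) (34.247, 0) (34.2419, 31.0653) (28.4769, 64) (0, 64)]  |A|=2096.6255
4. ⊥bis P4·P2 via (11.285,23.275): [(0, 18.8856) (34.0552, 32.1317) (28.4769, 64) (0, 64)]  |A|=1221.9457
5. ⊥bis P4·P3 via (6.805,27.005): [(0, 25.698) (34.037, 32.2355) (28.4769, 64) (0, 64)]  |A|=1104.1222
6. canonical 4-gon: [(0, 25.698) (34.037, 32.2355) (28.4769, 64) (0, 64)]
7. shoelace: 1104.1222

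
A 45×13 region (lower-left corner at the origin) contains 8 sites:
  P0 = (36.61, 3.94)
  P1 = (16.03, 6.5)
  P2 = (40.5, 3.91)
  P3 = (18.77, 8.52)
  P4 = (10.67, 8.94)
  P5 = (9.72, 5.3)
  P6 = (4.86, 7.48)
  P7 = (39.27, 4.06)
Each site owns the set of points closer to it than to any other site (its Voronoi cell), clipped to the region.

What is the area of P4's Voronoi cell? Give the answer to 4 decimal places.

Area of P4's cell: 41.3387

1. box [0,45]×[0,13]: [(0, 0) (45, 0) (45, 13) (0, 13)]
2. ⊥bis P4·P0 via (23.64,6.44): [(0, 0) (22.3987, 0) (24.9045, 13) (0, 13)]  |A|=307.4703
3. ⊥bis P4·P1 via (13.35,7.72): [(0, 0) (9.8357, 0) (15.7536, 13) (0, 13)]  |A|=166.3301
4. ⊥bis P4·P2 via (25.585,6.425): [(0, 0) (9.8357, 0) (15.7536, 13) (0, 13)]  |A|=166.3301
5. ⊥bis P4·P3 via (14.72,8.73): [(0, 0) (9.8357, 0) (14.837, 10.9865) (14.9414, 13) (0, 13)]  |A|=165.5125
6. ⊥bis P4·P5 via (10.195,7.12): [(0, 9.7808) (12.7708, 6.4477) (14.837, 10.9865) (14.9414, 13) (0, 13)]  |A|=71.3492
7. ⊥bis P4·P6 via (7.765,8.21): [(7.8876, 7.7222) (12.7708, 6.4477) (14.837, 10.9865) (14.9414, 13) (6.5613, 13)]  |A|=41.3387
8. ⊥bis P4·P7 via (24.97,6.5): [(7.8876, 7.7222) (12.7708, 6.4477) (14.837, 10.9865) (14.9414, 13) (6.5613, 13)]  |A|=41.3387
9. canonical 5-gon: [(7.8876, 7.7222) (12.7708, 6.4477) (14.837, 10.9865) (14.9414, 13) (6.5613, 13)]
10. shoelace: 41.3387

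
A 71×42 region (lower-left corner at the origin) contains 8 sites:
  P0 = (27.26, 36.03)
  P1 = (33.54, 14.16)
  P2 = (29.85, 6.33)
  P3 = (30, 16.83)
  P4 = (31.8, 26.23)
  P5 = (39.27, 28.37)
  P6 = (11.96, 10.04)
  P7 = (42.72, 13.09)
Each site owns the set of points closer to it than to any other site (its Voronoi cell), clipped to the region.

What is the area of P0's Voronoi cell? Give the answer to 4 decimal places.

Area of P0's cell: 451.3151

1. box [0,71]×[0,42]: [(0, 0) (71, 0) (71, 42) (0, 42)]
2. ⊥bis P0·P1 via (30.4,25.095): [(0, 16.3656) (71, 36.7533) (71, 42) (0, 42)]  |A|=1096.2775
3. ⊥bis P0·P2 via (28.555,21.18): [(0, 18.6899) (11.6244, 19.7036) (71, 36.7533) (71, 42) (0, 42)]  |A|=1082.7685
4. ⊥bis P0·P3 via (28.63,26.43): [(0, 22.3443) (41.3911, 28.2511) (71, 36.7533) (71, 42) (0, 42)]  |A|=972.5457
5. ⊥bis P0·P4 via (29.53,31.13): [(0, 22.3443) (15.2687, 24.5232) (52.9939, 42) (0, 42)]  |A|=613.1396
6. ⊥bis P0·P5 via (33.265,32.2): [(0, 22.3443) (15.2687, 24.5232) (33.8628, 33.1372) (39.5155, 42) (0, 42)]  |A|=553.4114
7. ⊥bis P0·P6 via (19.61,23.035): [(0, 34.5792) (16.2834, 24.9933) (33.8628, 33.1372) (39.5155, 42) (0, 42)]  |A|=451.3151
8. ⊥bis P0·P7 via (34.99,24.56): [(0, 34.5792) (16.2834, 24.9933) (33.8628, 33.1372) (39.5155, 42) (0, 42)]  |A|=451.3151
9. canonical 5-gon: [(0, 34.5792) (16.2834, 24.9933) (33.8628, 33.1372) (39.5155, 42) (0, 42)]
10. shoelace: 451.3151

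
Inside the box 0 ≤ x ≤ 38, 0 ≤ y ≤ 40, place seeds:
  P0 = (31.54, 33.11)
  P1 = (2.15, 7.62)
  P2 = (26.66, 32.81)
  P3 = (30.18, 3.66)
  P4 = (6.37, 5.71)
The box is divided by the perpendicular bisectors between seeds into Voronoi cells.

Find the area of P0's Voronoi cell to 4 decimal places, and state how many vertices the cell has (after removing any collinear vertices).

Area of P0's cell: 188.5271 (4 vertices)

1. box [0,38]×[0,40]: [(0, 0) (38, 0) (38, 40) (0, 40)]
2. ⊥bis P0·P1 via (16.845,20.365): [(0, 39.7873) (34.5076, 0) (38, 0) (38, 40) (0, 40)]  |A|=833.5178
3. ⊥bis P0·P2 via (29.1,32.96): [(30.8683, 4.1962) (34.5076, 0) (38, 0) (38, 40) (28.6672, 40)]  |A|=317.0368
4. ⊥bis P0·P3 via (30.86,18.385): [(29.9935, 18.425) (38, 18.0553) (38, 40) (28.6672, 40)]  |A|=188.5271
5. ⊥bis P0·P4 via (18.955,19.41): [(29.9935, 18.425) (38, 18.0553) (38, 40) (28.6672, 40)]  |A|=188.5271
6. canonical 4-gon: [(29.9935, 18.425) (38, 18.0553) (38, 40) (28.6672, 40)]
7. shoelace: 188.5271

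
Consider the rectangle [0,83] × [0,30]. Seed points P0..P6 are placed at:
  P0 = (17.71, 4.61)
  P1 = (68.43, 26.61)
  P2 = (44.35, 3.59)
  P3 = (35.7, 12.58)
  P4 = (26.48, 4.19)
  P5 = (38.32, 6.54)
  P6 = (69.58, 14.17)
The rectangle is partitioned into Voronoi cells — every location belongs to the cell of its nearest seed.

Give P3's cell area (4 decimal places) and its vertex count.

Area of P3's cell: 527.7523 (6 vertices)

1. box [0,83]×[0,30]: [(0, 0) (83, 0) (83, 30) (0, 30)]
2. ⊥bis P3·P0 via (26.705,8.595): [(30.5128, 0) (83, 0) (83, 30) (17.2221, 30)]  |A|=1773.977
3. ⊥bis P3·P1 via (52.065,19.595): [(30.5128, 0) (60.4646, 0) (47.6048, 30) (17.2221, 30)]  |A|=905.0176
4. ⊥bis P3·P2 via (40.025,8.085): [(30.5128, 0) (31.6222, 0) (52.0423, 19.6479) (47.6048, 30) (17.2221, 30)]  |A|=621.6725
5. ⊥bis P3·P4 via (31.09,8.385): [(22.726, 17.5764) (35.4067, 3.6413) (52.0423, 19.6479) (47.6048, 30) (17.2221, 30)]  |A|=562.4673
6. ⊥bis P3·P5 via (37.01,9.56): [(22.726, 17.5764) (31.9988, 7.3863) (45.2915, 13.1523) (52.0423, 19.6479) (47.6048, 30) (17.2221, 30)]  |A|=527.7523
7. ⊥bis P3·P6 via (52.64,13.375): [(22.726, 17.5764) (31.9988, 7.3863) (45.2915, 13.1523) (52.0423, 19.6479) (47.6048, 30) (17.2221, 30)]  |A|=527.7523
8. canonical 6-gon: [(22.726, 17.5764) (31.9988, 7.3863) (45.2915, 13.1523) (52.0423, 19.6479) (47.6048, 30) (17.2221, 30)]
9. shoelace: 527.7523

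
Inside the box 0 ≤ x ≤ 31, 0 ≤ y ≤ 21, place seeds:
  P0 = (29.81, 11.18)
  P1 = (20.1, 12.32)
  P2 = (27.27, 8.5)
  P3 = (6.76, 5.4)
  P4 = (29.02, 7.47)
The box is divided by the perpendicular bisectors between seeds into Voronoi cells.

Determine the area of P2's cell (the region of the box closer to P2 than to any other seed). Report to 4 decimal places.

1. box [0,31]×[0,21]: [(0, 0) (31, 0) (31, 21) (0, 21)]
2. ⊥bis P2·P0 via (28.54,9.84): [(0, 0) (31, 0) (31, 7.5085) (16.7649, 21) (0, 21)]  |A|=554.9735
3. ⊥bis P2·P1 via (23.685,10.41): [(18.1388, 0) (31, 0) (31, 7.5085) (25.1122, 13.0888)]  |A|=106.2729
4. ⊥bis P2·P3 via (17.015,6.95): [(18.1388, 0) (31, 0) (31, 7.5085) (25.1122, 13.0888)]  |A|=106.2729
5. ⊥bis P2·P4 via (28.145,7.985): [(18.1388, 0) (23.4453, 0) (28.9873, 9.4161) (25.1122, 13.0888)]  |A|=63.1487
6. canonical 4-gon: [(18.1388, 0) (23.4453, 0) (28.9873, 9.4161) (25.1122, 13.0888)]
7. shoelace: 63.1487

Area of P2's cell: 63.1487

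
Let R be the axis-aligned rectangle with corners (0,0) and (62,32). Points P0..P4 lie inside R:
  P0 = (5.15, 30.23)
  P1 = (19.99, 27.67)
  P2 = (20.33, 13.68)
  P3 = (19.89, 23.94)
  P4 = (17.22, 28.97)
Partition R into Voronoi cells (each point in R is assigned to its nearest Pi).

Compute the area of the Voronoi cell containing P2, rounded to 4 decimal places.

Area of P2's cell: 1161.4631

1. box [0,62]×[0,32]: [(0, 0) (62, 0) (62, 32) (0, 32)]
2. ⊥bis P2·P0 via (12.74,21.955): [(0, 10.2696) (0, 0) (62, 0) (62, 32) (23.6916, 32)]  |A|=1726.5865
3. ⊥bis P2·P1 via (20.16,20.675): [(11.1045, 20.4549) (0, 10.2696) (0, 0) (62, 0) (62, 21.6918)]  |A|=1243.1304
4. ⊥bis P2·P3 via (20.11,18.81): [(8.7815, 18.3242) (0, 10.2696) (0, 0) (62, 0) (62, 20.6065)]  |A|=1161.4631
5. ⊥bis P2·P4 via (18.775,21.325): [(8.7815, 18.3242) (0, 10.2696) (0, 0) (62, 0) (62, 20.6065)]  |A|=1161.4631
6. canonical 5-gon: [(8.7815, 18.3242) (0, 10.2696) (0, 0) (62, 0) (62, 20.6065)]
7. shoelace: 1161.4631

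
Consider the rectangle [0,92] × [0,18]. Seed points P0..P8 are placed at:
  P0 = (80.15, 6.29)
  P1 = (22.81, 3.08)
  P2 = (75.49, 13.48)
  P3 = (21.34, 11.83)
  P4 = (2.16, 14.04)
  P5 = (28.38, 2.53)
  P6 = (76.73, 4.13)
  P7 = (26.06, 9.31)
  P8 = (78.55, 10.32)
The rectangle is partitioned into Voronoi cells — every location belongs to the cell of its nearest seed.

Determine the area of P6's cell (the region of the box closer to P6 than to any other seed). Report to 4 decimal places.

1. box [0,92]×[0,18]: [(0, 0) (92, 0) (92, 18) (0, 18)]
2. ⊥bis P6·P0 via (78.44,5.21): [(0, 0) (81.7305, 0) (70.3621, 18) (0, 18)]  |A|=1368.8337
3. ⊥bis P6·P1 via (49.77,3.605): [(49.8402, 0) (81.7305, 0) (70.3621, 18) (49.4897, 18)]  |A|=474.8647
4. ⊥bis P6·P2 via (76.11,8.805): [(49.7368, 5.3074) (49.8402, 0) (81.7305, 0) (76.1649, 8.8123)]  |A|=210.8262
5. ⊥bis P6·P3 via (49.035,7.98): [(49.7368, 5.3074) (49.8402, 0) (81.7305, 0) (76.1649, 8.8123)]  |A|=210.8262
6. ⊥bis P6·P4 via (39.445,9.085): [(49.7368, 5.3074) (49.8402, 0) (81.7305, 0) (76.1649, 8.8123)]  |A|=210.8262
7. ⊥bis P6·P5 via (52.555,3.33): [(52.4775, 5.6709) (52.6652, 0) (81.7305, 0) (76.1649, 8.8123)]  |A|=195.5244
8. ⊥bis P6·P7 via (51.395,6.72): [(52.4775, 5.6709) (52.6652, 0) (81.7305, 0) (76.1649, 8.8123)]  |A|=195.5244
9. ⊥bis P6·P8 via (77.64,7.225): [(73.4611, 8.4537) (52.4775, 5.6709) (52.6652, 0) (81.7305, 0) (77.0596, 7.3957)]  |A|=193.4488
10. canonical 5-gon: [(73.4611, 8.4537) (52.4775, 5.6709) (52.6652, 0) (81.7305, 0) (77.0596, 7.3957)]
11. shoelace: 193.4488

Area of P6's cell: 193.4488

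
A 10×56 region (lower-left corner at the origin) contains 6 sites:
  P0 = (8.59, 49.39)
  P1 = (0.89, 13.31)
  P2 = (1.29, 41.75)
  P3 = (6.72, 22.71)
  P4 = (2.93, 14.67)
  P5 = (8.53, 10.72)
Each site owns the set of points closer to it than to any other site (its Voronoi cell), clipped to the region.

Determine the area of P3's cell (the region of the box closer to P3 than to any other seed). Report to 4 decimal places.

Area of P3's cell: 138.5184

1. box [0,10]×[0,56]: [(0, 0) (10, 0) (10, 56) (0, 56)]
2. ⊥bis P3·P0 via (7.655,36.05): [(0, 36.5865) (0, 0) (10, 0) (10, 35.8856)]  |A|=362.3609
3. ⊥bis P3·P1 via (3.805,18.01): [(0, 36.5865) (0, 20.3699) (10, 14.1678) (10, 35.8856)]  |A|=189.6724
4. ⊥bis P3·P2 via (4.005,32.23): [(0, 31.0878) (0, 20.3699) (10, 14.1678) (10, 33.9397)]  |A|=152.4492
5. ⊥bis P3·P4 via (4.825,18.69): [(0, 31.0878) (0, 20.9645) (10, 16.2505) (10, 33.9397)]  |A|=139.0626
6. ⊥bis P3·P5 via (7.625,16.715): [(0, 31.0878) (0, 20.9645) (8.6776, 16.8739) (10, 17.0735) (10, 33.9397)]  |A|=138.5184
7. canonical 5-gon: [(0, 31.0878) (0, 20.9645) (8.6776, 16.8739) (10, 17.0735) (10, 33.9397)]
8. shoelace: 138.5184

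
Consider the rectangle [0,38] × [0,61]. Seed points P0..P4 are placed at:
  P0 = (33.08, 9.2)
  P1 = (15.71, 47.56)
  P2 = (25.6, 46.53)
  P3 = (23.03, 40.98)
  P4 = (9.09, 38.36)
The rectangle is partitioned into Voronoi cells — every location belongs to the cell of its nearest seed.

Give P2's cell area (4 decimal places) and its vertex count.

Area of P2's cell: 329.3597 (4 vertices)

1. box [0,38]×[0,61]: [(0, 0) (38, 0) (38, 61) (0, 61)]
2. ⊥bis P2·P0 via (29.34,27.865): [(0, 21.986) (38, 29.6002) (38, 61) (0, 61)]  |A|=1337.8614
3. ⊥bis P2·P1 via (20.655,47.045): [(18.4298, 25.6789) (38, 29.6002) (38, 61) (22.1084, 61)]  |A|=587.905
4. ⊥bis P2·P3 via (24.315,43.755): [(20.4965, 45.5232) (38, 37.418) (38, 61) (22.1084, 61)]  |A|=329.3597
5. ⊥bis P2·P4 via (17.345,42.445): [(20.4965, 45.5232) (38, 37.418) (38, 61) (22.1084, 61)]  |A|=329.3597
6. canonical 4-gon: [(20.4965, 45.5232) (38, 37.418) (38, 61) (22.1084, 61)]
7. shoelace: 329.3597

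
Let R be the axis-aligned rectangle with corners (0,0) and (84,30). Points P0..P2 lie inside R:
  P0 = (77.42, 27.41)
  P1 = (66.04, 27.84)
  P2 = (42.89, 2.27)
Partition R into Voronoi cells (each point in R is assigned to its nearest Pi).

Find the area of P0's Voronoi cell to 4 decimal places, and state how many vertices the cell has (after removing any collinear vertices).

1. box [0,84]×[0,30]: [(0, 0) (84, 0) (84, 30) (0, 30)]
2. ⊥bis P0·P1 via (71.73,27.625): [(70.6862, 0) (84, 0) (84, 30) (71.8197, 30)]  |A|=382.4113
3. ⊥bis P0·P2 via (60.155,14.84): [(70.6997, 0.3568) (70.9594, 0) (84, 0) (84, 30) (71.8197, 30)]  |A|=382.3625
4. canonical 5-gon: [(70.6997, 0.3568) (70.9594, 0) (84, 0) (84, 30) (71.8197, 30)]
5. shoelace: 382.3625

Area of P0's cell: 382.3625 (5 vertices)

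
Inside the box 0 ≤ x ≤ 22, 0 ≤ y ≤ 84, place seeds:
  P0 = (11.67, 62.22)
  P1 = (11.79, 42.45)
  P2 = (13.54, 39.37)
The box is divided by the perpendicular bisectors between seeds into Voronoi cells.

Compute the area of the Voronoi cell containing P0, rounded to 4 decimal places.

1. box [0,22]×[0,84]: [(0, 0) (22, 0) (22, 84) (0, 84)]
2. ⊥bis P0·P1 via (11.73,52.335): [(0, 52.2638) (22, 52.3973) (22, 84) (0, 84)]  |A|=696.7275
3. ⊥bis P0·P2 via (12.605,50.795): [(0, 52.2638) (22, 52.3973) (22, 84) (0, 84)]  |A|=696.7275
4. canonical 4-gon: [(0, 52.2638) (22, 52.3973) (22, 84) (0, 84)]
5. shoelace: 696.7275

Area of P0's cell: 696.7275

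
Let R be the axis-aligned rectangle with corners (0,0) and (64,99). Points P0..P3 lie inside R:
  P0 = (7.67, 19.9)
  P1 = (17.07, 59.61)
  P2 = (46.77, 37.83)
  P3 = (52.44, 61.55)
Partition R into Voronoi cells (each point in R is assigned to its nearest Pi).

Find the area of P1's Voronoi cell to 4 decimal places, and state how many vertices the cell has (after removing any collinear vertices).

Area of P1's cell: 1958.7137 (5 vertices)

1. box [0,64]×[0,99]: [(0, 0) (64, 0) (64, 99) (0, 99)]
2. ⊥bis P1·P0 via (12.37,39.755): [(0, 42.6832) (64, 27.5333) (64, 99) (0, 99)]  |A|=4089.0713
3. ⊥bis P1·P2 via (31.92,48.72): [(0, 42.6832) (23.4264, 37.1378) (64, 92.4655) (64, 99) (0, 99)]  |A|=2771.8056
4. ⊥bis P1·P3 via (34.755,60.58): [(0, 42.6832) (23.4264, 37.1378) (35.163, 53.1422) (32.6477, 99) (0, 99)]  |A|=1958.7137
5. canonical 5-gon: [(0, 42.6832) (23.4264, 37.1378) (35.163, 53.1422) (32.6477, 99) (0, 99)]
6. shoelace: 1958.7137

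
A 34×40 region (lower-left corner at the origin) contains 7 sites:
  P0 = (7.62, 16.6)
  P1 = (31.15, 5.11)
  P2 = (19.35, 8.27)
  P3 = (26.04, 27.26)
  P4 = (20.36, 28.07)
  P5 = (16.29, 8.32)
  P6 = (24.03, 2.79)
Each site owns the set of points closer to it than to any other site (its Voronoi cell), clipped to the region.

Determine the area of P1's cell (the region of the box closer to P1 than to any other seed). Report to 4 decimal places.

Area of P1's cell: 114.1004

1. box [0,34]×[0,40]: [(0, 0) (34, 0) (34, 40) (0, 40)]
2. ⊥bis P1·P0 via (19.385,10.855): [(14.0844, 0) (34, 0) (34, 40) (33.6169, 40)]  |A|=405.9752
3. ⊥bis P1·P2 via (25.25,6.69): [(23.4584, 0) (34, 0) (34, 39.3641)]  |A|=207.4792
4. ⊥bis P1·P3 via (28.595,16.185): [(27.7399, 15.9877) (23.4584, 0) (34, 0) (34, 17.4319)]  |A|=138.8306
5. ⊥bis P1·P4 via (25.755,16.59): [(27.7399, 15.9877) (23.4584, 0) (34, 0) (34, 17.4319)]  |A|=138.8306
6. ⊥bis P1·P5 via (23.72,6.715): [(27.7399, 15.9877) (23.4584, 0) (34, 0) (34, 17.4319)]  |A|=138.8306
7. ⊥bis P1·P6 via (27.59,3.95): [(27.7399, 15.9877) (25.9028, 9.1278) (28.8771, 0) (34, 0) (34, 17.4319)]  |A|=114.1004
8. canonical 5-gon: [(27.7399, 15.9877) (25.9028, 9.1278) (28.8771, 0) (34, 0) (34, 17.4319)]
9. shoelace: 114.1004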